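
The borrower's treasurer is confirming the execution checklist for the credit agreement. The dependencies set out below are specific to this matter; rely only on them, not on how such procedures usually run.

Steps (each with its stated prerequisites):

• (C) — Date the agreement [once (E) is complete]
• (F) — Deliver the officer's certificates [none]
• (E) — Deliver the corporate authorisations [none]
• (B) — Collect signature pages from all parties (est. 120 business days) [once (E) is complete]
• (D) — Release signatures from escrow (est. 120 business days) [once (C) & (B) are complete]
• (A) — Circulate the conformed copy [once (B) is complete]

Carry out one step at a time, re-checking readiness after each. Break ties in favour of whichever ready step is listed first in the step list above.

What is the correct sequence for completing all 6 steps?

(F) → (E) → (C) → (B) → (D) → (A)

(F) and (E) have no prerequisites; (F) is listed earlier, so (F) is first.
(E) is the only step now ready → (E).
Ready: (C) and (B). (C) is listed earlier → (C).
(B) needed (E), now all done → (B).
Now (D) and (A) have their prerequisites met. (D) is listed earlier, so (D) next.
(A) needed (B), now all done → (A).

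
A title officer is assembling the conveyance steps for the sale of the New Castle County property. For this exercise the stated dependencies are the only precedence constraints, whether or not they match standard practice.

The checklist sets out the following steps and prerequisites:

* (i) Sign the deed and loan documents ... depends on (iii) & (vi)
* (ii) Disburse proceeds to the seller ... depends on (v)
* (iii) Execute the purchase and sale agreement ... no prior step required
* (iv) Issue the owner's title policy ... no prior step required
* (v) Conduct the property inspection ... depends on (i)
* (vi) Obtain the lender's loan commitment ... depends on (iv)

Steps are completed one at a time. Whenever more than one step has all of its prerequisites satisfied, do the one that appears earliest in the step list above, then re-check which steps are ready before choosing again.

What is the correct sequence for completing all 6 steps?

(iii) → (iv) → (vi) → (i) → (v) → (ii)

Nothing is required for (iii) and (iv). (iii) is listed earlier → (iii) first.
Next only (iv) has its prerequisites met → (iv).
(vi) needed (iv), now all done → (vi).
That leaves (i) as the only ready step → (i).
That leaves (v) as the only ready step → (v).
That leaves (ii) as the only ready step → (ii).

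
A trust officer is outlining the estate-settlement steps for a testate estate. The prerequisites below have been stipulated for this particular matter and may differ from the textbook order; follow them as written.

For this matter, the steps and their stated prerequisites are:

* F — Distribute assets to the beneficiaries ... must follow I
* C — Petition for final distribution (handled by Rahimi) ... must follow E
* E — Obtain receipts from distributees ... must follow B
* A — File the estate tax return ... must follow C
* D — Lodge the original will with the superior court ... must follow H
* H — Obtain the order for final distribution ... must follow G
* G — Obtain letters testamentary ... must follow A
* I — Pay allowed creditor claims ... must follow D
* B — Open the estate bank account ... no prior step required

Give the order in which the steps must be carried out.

Only B has no prerequisites, so it is first.
E is the only step now ready → E.
Next only C has its prerequisites met → C.
A is the only step now ready → A.
That leaves G as the only ready step → G.
That leaves H as the only ready step → H.
That leaves D as the only ready step → D.
I needed D, now all done → I.
F is the only step now ready → F.

B E C A G H D I F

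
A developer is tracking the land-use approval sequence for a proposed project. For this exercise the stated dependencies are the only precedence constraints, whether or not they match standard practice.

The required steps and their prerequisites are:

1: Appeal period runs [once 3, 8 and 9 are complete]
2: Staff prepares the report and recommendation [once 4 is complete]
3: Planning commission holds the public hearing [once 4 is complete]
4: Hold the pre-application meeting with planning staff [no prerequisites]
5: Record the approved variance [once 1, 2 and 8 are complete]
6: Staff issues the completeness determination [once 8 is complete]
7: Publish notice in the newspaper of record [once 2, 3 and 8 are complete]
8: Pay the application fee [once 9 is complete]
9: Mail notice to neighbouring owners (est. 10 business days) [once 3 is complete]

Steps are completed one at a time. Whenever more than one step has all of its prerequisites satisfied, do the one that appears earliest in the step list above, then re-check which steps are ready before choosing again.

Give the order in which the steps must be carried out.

4, 2, 3, 9, 8, 1, 5, 6, 7

4 is the only step with nothing outstanding, so it goes first.
Now 2 and 3 have their prerequisites met. 2 is listed earlier, so 2 next.
3 needed 4, now all done → 3.
9 is the only step now ready → 9.
Next only 8 has its prerequisites met → 8.
1, 6 and 7 are all available; 1 is listed earlier → 1.
5 now also ready, so the ready set is {5, 6, 7}; 5 is listed earlier → 5.
Ready: 6 and 7. 6 is listed earlier → 6.
7 needed 2, 3 and 8, now all done → 7.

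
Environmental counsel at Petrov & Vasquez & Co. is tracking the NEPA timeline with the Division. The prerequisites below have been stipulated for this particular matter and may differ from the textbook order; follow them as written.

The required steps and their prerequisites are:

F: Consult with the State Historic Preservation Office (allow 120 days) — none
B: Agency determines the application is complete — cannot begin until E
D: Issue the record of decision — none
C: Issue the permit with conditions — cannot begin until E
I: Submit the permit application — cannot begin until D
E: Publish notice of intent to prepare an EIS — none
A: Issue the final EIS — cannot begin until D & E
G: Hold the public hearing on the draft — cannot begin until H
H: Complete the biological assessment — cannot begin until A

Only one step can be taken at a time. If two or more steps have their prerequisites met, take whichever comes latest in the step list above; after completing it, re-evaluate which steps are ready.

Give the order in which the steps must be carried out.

E, C, D, A, H, G, I, B, F

E, D and F have no prerequisites; E is listed later, so E is first.
C and B now also ready, so the ready set is {C, D, B, F}; C is listed later → C.
Ready: D, B and F. D is listed later → D.
A and I now also ready, so the ready set is {A, I, B, F}; A is listed later → A.
H, I, B and F are all available; H is listed later → H.
Ready: G, I, B and F. G is listed later → G.
Now I, B and F have their prerequisites met. I is listed later, so I next.
Ready: B and F. B is listed later → B.
F is the only step now ready → F.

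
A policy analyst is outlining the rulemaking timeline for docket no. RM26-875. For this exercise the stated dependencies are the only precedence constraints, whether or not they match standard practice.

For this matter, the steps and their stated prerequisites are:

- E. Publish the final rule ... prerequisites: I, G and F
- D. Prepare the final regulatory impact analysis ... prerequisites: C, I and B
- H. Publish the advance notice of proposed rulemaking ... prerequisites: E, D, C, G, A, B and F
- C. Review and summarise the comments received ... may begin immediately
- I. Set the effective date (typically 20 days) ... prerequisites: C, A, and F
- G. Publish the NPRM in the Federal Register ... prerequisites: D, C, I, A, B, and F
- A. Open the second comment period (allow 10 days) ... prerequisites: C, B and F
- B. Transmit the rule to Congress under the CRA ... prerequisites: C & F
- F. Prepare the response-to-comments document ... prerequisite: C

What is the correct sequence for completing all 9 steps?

C, F, B, A, I, D, G, E, H

C has no prerequisites → C first.
Next only F has its prerequisites met → F.
Next only B has its prerequisites met → B.
That leaves A as the only ready step → A.
I needed C, A and F, now all done → I.
Next only D has its prerequisites met → D.
G needed D, C, I, A, B and F, now all done → G.
E is the only step now ready → E.
H is the only step now ready → H.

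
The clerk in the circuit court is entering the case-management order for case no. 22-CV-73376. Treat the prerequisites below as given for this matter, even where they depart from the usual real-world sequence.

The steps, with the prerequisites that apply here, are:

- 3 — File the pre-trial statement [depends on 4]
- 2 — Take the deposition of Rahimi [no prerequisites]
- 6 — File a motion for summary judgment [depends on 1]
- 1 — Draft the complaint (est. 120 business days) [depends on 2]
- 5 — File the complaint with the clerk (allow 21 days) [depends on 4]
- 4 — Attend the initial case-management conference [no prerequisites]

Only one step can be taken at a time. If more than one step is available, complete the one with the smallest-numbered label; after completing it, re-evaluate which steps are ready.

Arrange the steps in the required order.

2 and 4 have no prerequisites; 2 has the earlier label, so 2 is first.
1 and 4 are both available; 1 has the earlier label → 1.
6 now also ready, so the ready set is {4, 6}; 4 has the earlier label → 4.
3, 5 and 6 are all available; 3 has the earlier label → 3.
Now 5 and 6 have their prerequisites met. 5 has the earlier label, so 5 next.
6 needed 1, now all done → 6.

2, 1, 4, 3, 5, 6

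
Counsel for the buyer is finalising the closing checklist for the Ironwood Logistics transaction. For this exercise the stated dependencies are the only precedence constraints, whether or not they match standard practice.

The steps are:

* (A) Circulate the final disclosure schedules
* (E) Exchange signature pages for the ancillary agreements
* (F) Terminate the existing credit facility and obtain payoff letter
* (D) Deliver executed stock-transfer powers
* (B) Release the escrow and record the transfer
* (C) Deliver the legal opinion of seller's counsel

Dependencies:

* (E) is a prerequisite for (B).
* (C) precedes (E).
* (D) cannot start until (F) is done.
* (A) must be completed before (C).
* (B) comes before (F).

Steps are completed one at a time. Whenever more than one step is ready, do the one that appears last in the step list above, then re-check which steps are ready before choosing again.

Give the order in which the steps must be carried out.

Only (A) has no prerequisites, so it is first.
(C) is the only step now ready → (C).
(E) needed (C), now all done → (E).
(B) needed (E), now all done → (B).
(F) needed (B), now all done → (F).
That leaves (D) as the only ready step → (D).

(A), (C), (E), (B), (F), (D)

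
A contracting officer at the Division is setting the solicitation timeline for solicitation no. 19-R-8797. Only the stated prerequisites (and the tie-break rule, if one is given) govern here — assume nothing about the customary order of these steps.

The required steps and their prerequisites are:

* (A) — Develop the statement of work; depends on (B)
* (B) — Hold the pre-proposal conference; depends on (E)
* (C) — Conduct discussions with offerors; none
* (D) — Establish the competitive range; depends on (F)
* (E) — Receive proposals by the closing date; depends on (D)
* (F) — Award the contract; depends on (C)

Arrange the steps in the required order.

(C) is the only step with nothing outstanding, so it goes first.
That leaves (F) as the only ready step → (F).
(D) needed (F), now all done → (D).
(E) is the only step now ready → (E).
Next only (B) has its prerequisites met → (B).
That leaves (A) as the only ready step → (A).

(C) → (F) → (D) → (E) → (B) → (A)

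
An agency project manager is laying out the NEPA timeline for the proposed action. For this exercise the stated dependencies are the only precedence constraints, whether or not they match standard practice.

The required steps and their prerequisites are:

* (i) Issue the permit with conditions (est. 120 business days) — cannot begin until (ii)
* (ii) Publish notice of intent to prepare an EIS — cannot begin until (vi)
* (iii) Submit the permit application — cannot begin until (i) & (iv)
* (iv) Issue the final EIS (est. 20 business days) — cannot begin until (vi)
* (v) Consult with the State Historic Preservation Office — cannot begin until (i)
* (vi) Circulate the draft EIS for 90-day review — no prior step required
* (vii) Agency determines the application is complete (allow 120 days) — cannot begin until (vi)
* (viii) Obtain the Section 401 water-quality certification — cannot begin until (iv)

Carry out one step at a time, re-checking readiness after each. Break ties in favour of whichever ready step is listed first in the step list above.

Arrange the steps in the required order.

Only (vi) has no prerequisites, so it is first.
Ready: (ii), (iv) and (vii). (ii) is listed earlier → (ii).
(i) now also ready, so the ready set is {(i), (iv), (vii)}; (i) is listed earlier → (i).
(v) now also ready, so the ready set is {(iv), (v), (vii)}; (iv) is listed earlier → (iv).
Now (iii), (v), (vii) and (viii) have their prerequisites met. (iii) is listed earlier, so (iii) next.
(v), (vii) and (viii) are all available; (v) is listed earlier → (v).
Ready: (vii) and (viii). (vii) is listed earlier → (vii).
(viii) needed (iv), now all done → (viii).

(vi) → (ii) → (i) → (iv) → (iii) → (v) → (vii) → (viii)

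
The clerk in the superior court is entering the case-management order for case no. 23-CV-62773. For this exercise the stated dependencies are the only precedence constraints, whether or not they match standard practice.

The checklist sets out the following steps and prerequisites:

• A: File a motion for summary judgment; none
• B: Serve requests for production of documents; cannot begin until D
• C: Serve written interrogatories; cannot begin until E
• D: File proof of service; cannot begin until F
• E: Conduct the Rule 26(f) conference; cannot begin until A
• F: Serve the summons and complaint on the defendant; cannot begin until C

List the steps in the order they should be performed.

Only A has no prerequisites, so it is first.
E needed A, now all done → E.
That leaves C as the only ready step → C.
F is the only step now ready → F.
Next only D has its prerequisites met → D.
Next only B has its prerequisites met → B.

A, E, C, F, D, B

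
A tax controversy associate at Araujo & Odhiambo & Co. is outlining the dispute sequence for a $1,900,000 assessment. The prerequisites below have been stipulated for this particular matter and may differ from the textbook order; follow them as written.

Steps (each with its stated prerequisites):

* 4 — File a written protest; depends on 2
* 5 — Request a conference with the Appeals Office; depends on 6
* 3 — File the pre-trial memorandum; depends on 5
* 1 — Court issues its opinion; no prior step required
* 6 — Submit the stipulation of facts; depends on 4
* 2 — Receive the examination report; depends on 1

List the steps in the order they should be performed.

1 → 2 → 4 → 6 → 5 → 3

Only 1 has no prerequisites, so it is first.
2 needed 1, now all done → 2.
Next only 4 has its prerequisites met → 4.
Next only 6 has its prerequisites met → 6.
Next only 5 has its prerequisites met → 5.
3 is the only step now ready → 3.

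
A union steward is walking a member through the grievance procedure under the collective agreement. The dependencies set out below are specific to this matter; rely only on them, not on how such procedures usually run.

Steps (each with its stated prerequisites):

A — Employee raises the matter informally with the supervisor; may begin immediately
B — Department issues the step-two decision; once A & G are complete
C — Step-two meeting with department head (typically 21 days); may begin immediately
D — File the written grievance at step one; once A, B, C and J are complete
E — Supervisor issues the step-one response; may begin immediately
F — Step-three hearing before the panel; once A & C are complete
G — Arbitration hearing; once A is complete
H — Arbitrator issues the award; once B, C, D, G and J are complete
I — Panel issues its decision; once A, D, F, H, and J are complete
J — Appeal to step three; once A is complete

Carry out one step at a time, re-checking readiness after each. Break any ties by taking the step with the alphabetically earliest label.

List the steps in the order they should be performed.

A, C, E, F, G, B, J, D, H, I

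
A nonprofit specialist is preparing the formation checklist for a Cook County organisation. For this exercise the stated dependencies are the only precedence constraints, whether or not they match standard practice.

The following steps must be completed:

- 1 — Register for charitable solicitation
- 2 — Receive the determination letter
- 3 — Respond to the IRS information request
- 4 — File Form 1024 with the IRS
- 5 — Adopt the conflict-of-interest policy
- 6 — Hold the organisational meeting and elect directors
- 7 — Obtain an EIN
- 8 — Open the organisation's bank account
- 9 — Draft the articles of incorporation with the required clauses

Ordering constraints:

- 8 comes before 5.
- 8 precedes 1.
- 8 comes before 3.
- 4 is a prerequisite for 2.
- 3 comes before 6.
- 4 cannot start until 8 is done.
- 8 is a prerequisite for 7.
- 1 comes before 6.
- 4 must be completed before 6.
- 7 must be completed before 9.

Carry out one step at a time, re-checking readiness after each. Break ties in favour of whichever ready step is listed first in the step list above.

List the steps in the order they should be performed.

Only 8 has no prerequisites, so it is first.
Ready: 1, 3, 4, 5 and 7. 1 is listed earlier → 1.
Now 3, 4, 5 and 7 have their prerequisites met. 3 is listed earlier, so 3 next.
Ready: 4, 5 and 7. 4 is listed earlier → 4.
2 and 6 now also ready, so the ready set is {2, 5, 6, 7}; 2 is listed earlier → 2.
Now 5, 6 and 7 have their prerequisites met. 5 is listed earlier, so 5 next.
Now 6 and 7 have their prerequisites met. 6 is listed earlier, so 6 next.
7 needed 8, now all done → 7.
Next only 9 has its prerequisites met → 9.

8, 1, 3, 4, 2, 5, 6, 7, 9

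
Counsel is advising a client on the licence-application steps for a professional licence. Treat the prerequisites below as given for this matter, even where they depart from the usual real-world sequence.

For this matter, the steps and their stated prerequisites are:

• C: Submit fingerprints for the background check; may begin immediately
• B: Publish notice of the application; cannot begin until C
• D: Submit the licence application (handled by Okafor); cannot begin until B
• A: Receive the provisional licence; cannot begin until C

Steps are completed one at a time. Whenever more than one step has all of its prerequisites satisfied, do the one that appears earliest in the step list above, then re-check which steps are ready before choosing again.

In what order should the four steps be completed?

C, B, D, A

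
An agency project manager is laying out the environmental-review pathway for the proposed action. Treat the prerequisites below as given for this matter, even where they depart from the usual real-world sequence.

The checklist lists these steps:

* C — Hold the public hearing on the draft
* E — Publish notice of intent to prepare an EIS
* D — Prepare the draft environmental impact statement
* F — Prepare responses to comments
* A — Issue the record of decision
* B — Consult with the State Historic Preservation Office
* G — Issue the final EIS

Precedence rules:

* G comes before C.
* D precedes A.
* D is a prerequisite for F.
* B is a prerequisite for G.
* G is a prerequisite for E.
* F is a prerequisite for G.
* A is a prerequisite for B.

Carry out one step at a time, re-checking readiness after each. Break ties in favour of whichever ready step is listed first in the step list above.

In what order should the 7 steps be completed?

D is the only step with nothing outstanding, so it goes first.
Ready: F and A. F is listed earlier → F.
A needed D, now all done → A.
B needed A, now all done → B.
G needed F and B, now all done → G.
Ready: C and E. C is listed earlier → C.
That leaves E as the only ready step → E.

D F A B G C E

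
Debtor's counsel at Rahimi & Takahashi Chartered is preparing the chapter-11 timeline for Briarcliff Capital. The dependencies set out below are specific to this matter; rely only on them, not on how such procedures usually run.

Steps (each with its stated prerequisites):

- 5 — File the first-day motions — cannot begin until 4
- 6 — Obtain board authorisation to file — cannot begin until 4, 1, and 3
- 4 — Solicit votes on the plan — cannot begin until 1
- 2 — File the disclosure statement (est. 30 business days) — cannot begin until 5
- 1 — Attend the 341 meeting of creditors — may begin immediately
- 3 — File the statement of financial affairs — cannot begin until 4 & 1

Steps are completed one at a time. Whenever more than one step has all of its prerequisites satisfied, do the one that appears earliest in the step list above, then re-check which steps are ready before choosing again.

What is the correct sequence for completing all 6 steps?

1 → 4 → 5 → 2 → 3 → 6

Only 1 has no prerequisites, so it is first.
4 needed 1, now all done → 4.
Ready: 5 and 3. 5 is listed earlier → 5.
2 now also ready, so the ready set is {2, 3}; 2 is listed earlier → 2.
That leaves 3 as the only ready step → 3.
That leaves 6 as the only ready step → 6.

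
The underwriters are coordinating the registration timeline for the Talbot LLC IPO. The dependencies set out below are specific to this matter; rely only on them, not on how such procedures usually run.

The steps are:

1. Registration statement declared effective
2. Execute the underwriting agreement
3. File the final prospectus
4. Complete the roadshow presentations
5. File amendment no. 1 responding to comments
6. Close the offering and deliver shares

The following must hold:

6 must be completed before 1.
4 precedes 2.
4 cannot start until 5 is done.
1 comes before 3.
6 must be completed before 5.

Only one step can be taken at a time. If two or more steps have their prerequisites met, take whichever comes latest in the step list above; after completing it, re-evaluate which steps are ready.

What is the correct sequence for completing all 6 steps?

6 5 4 2 1 3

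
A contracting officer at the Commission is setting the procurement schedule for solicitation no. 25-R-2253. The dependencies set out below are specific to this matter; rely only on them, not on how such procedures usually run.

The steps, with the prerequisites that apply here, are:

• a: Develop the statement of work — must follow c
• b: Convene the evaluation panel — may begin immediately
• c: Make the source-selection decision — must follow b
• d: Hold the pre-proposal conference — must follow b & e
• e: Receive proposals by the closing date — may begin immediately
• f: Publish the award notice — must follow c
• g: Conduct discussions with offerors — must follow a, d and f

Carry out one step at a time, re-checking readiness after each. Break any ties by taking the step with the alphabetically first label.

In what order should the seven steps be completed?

Nothing is required for b and e. b has the earlier label → b first.
c now also ready, so the ready set is {c, e}; c has the earlier label → c.
a and f now also ready, so the ready set is {a, e, f}; a has the earlier label → a.
Ready: e and f. e has the earlier label → e.
d now also ready, so the ready set is {d, f}; d has the earlier label → d.
f needed c, now all done → f.
Next only g has its prerequisites met → g.

b, c, a, e, d, f, g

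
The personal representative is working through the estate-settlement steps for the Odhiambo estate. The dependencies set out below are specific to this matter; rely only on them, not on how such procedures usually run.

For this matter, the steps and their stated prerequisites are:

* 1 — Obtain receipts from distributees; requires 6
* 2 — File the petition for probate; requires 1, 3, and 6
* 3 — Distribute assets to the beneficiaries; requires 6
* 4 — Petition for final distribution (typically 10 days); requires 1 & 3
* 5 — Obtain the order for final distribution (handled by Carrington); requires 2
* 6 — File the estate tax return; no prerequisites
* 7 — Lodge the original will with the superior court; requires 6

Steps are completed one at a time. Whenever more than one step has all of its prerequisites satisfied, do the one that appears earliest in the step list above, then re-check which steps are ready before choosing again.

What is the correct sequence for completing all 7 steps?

6 → 1 → 3 → 2 → 4 → 5 → 7

Only 6 has no prerequisites, so it is first.
Ready: 1, 3 and 7. 1 is listed earlier → 1.
3 and 7 are both available; 3 is listed earlier → 3.
2 and 4 now also ready, so the ready set is {2, 4, 7}; 2 is listed earlier → 2.
5 now also ready, so the ready set is {4, 5, 7}; 4 is listed earlier → 4.
5 and 7 are both available; 5 is listed earlier → 5.
That leaves 7 as the only ready step → 7.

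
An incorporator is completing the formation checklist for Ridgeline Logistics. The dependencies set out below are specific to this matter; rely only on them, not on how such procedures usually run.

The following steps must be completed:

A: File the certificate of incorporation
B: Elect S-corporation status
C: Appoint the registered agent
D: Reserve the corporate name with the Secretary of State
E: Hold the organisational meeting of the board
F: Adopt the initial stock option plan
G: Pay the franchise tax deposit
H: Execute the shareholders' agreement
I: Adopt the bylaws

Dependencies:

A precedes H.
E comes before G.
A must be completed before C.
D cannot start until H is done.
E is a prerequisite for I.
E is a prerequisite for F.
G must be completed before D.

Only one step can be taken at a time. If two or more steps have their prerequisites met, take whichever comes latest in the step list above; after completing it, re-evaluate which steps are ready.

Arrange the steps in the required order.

Nothing is required for E, B and A. E is listed later → E first.
Ready: I, G, F, B and A. I is listed later → I.
Now G, F, B and A have their prerequisites met. G is listed later, so G next.
F, B and A are all available; F is listed later → F.
B and A are both available; B is listed later → B.
Next only A has its prerequisites met → A.
Ready: H and C. H is listed later → H.
Now D and C have their prerequisites met. D is listed later, so D next.
C needed A, now all done → C.

E → I → G → F → B → A → H → D → C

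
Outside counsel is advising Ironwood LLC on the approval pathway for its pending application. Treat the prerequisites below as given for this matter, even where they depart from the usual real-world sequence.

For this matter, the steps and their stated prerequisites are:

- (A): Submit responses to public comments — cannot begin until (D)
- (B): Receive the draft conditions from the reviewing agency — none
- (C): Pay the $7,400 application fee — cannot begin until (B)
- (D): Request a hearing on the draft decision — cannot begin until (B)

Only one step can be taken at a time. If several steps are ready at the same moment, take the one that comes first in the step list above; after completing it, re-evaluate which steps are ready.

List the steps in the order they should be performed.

(B) (C) (D) (A)

(B) has no prerequisites → (B) first.
Ready: (C) and (D). (C) is listed earlier → (C).
That leaves (D) as the only ready step → (D).
(A) needed (D), now all done → (A).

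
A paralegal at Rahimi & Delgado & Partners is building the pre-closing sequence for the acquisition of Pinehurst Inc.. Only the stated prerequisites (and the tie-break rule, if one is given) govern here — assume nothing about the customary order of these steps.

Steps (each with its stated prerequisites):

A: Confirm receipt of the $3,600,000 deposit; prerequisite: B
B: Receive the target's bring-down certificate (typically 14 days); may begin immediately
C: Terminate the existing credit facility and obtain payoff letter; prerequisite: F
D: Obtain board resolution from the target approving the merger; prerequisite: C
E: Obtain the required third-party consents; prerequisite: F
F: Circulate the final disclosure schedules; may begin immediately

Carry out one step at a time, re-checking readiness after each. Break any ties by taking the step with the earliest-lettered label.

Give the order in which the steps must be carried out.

B, A, F, C, D, E

B and F have no prerequisites; B has the earlier label, so B is first.
Ready: A and F. A has the earlier label → A.
Next only F has its prerequisites met → F.
C and E are both available; C has the earlier label → C.
Ready: D and E. D has the earlier label → D.
E needed F, now all done → E.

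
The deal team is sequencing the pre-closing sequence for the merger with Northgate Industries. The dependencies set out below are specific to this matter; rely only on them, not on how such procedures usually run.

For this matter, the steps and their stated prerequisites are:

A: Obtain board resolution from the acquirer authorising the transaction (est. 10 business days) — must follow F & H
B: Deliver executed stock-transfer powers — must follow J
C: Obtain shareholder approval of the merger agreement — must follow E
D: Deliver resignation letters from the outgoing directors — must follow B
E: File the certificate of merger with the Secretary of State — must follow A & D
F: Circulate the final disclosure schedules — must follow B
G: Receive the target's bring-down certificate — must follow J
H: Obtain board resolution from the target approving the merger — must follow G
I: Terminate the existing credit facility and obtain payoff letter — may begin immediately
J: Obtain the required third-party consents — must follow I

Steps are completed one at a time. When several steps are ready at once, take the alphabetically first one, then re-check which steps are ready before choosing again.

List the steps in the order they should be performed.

I, J, B, D, F, G, H, A, E, C

I has no prerequisites → I first.
J needed I, now all done → J.
Now B and G have their prerequisites met. B has the earlier label, so B next.
Now D, F and G have their prerequisites met. D has the earlier label, so D next.
Now F and G have their prerequisites met. F has the earlier label, so F next.
G needed J, now all done → G.
H needed G, now all done → H.
Next only A has its prerequisites met → A.
E needed A and D, now all done → E.
C needed E, now all done → C.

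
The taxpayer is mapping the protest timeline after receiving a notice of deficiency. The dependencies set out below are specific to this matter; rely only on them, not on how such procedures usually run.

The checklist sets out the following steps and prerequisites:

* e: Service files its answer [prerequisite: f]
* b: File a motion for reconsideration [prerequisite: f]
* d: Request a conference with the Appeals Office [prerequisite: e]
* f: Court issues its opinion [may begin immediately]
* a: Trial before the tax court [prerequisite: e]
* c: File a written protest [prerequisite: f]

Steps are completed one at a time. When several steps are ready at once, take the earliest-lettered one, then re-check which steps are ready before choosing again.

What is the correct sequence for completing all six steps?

f is the only step with nothing outstanding, so it goes first.
b, c and e are all available; b has the earlier label → b.
Ready: c and e. c has the earlier label → c.
e needed f, now all done → e.
Ready: a and d. a has the earlier label → a.
Next only d has its prerequisites met → d.

f, b, c, e, a, d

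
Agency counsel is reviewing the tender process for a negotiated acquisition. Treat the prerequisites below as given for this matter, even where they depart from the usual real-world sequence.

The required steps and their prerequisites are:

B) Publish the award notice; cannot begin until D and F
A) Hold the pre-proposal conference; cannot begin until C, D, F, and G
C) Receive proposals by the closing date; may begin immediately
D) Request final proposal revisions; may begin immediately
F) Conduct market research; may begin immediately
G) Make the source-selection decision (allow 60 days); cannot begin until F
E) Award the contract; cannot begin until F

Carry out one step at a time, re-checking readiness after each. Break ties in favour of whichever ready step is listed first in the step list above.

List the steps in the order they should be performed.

C D F B G A E

C, D and F have no prerequisites; C is listed earlier, so C is first.
Ready: D and F. D is listed earlier → D.
F is the only step now ready → F.
B, G and E are all available; B is listed earlier → B.
G and E are both available; G is listed earlier → G.
A now also ready, so the ready set is {A, E}; A is listed earlier → A.
Next only E has its prerequisites met → E.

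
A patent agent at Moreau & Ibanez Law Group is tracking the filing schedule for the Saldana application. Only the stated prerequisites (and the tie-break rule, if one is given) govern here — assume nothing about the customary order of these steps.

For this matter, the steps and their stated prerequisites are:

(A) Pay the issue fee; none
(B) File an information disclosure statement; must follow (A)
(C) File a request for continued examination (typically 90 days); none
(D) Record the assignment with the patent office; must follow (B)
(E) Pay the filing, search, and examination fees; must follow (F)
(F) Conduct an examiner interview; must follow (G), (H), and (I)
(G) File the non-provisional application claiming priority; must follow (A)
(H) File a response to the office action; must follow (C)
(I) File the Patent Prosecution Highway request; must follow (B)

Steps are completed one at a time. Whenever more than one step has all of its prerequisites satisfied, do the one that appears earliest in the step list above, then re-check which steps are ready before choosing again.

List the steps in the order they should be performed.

(A), (B), (C), (D), (G), (H), (I), (F), (E)

Nothing is required for (A) and (C). (A) is listed earlier → (A) first.
(B) and (G) now also ready, so the ready set is {(B), (C), (G)}; (B) is listed earlier → (B).
(C), (D), (G) and (I) are all available; (C) is listed earlier → (C).
Ready: (D), (G), (H) and (I). (D) is listed earlier → (D).
(G), (H) and (I) are all available; (G) is listed earlier → (G).
Ready: (H) and (I). (H) is listed earlier → (H).
(I) needed (B), now all done → (I).
That leaves (F) as the only ready step → (F).
(E) is the only step now ready → (E).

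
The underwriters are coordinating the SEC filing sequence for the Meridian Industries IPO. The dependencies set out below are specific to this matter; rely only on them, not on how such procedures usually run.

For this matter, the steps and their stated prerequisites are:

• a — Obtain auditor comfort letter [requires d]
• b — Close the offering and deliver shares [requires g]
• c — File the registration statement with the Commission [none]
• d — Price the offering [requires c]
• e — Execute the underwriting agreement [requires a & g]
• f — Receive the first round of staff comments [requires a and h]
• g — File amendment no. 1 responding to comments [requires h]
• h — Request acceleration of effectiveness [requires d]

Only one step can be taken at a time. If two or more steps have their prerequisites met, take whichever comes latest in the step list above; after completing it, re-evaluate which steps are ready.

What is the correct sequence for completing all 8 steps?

Only c has no prerequisites, so it is first.
d needed c, now all done → d.
h and a are both available; h is listed later → h.
Ready: g and a. g is listed later → g.
b now also ready, so the ready set is {b, a}; b is listed later → b.
a is the only step now ready → a.
Ready: f and e. f is listed later → f.
That leaves e as the only ready step → e.

c → d → h → g → b → a → f → e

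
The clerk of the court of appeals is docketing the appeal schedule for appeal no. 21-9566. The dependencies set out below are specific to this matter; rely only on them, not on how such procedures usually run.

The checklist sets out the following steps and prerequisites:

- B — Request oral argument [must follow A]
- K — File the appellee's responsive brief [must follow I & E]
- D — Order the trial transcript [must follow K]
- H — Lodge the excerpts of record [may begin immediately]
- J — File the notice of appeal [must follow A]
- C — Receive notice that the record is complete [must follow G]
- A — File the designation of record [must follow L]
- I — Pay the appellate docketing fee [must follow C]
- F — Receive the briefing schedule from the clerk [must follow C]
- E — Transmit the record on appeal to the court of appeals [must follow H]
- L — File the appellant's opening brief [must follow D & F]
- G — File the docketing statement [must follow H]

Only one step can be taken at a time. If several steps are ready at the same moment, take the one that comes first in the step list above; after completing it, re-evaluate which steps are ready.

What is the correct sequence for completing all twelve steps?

H E G C I K D F L A B J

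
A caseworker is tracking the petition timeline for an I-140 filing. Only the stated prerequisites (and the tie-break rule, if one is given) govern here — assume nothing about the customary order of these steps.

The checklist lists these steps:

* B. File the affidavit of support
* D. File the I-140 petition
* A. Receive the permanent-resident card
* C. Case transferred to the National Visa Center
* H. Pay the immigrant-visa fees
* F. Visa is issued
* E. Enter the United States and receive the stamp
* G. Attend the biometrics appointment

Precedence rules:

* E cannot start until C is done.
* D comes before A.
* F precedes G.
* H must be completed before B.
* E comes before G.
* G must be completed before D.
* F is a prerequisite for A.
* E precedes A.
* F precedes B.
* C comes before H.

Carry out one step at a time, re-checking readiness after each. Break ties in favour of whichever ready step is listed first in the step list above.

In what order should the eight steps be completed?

C H F B E G D A

C and F have no prerequisites; C is listed earlier, so C is first.
H and E now also ready, so the ready set is {H, F, E}; H is listed earlier → H.
Now F and E have their prerequisites met. F is listed earlier, so F next.
Ready: B and E. B is listed earlier → B.
Next only E has its prerequisites met → E.
Next only G has its prerequisites met → G.
D is the only step now ready → D.
A is the only step now ready → A.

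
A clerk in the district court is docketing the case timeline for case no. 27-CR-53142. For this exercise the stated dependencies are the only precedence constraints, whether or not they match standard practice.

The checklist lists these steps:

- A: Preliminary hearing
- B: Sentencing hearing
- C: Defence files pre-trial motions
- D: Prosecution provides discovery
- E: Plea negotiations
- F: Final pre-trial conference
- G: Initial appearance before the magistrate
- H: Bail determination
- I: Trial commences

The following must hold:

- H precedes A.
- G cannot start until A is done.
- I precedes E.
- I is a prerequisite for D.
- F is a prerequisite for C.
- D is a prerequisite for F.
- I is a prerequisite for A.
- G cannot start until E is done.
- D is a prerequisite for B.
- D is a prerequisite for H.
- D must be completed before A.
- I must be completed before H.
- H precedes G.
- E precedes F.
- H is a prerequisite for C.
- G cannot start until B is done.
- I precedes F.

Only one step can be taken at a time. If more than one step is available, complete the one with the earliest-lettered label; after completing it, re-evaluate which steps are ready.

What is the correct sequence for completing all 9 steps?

I → D → B → E → F → H → A → C → G

I has no prerequisites → I first.
Ready: D and E. D has the earlier label → D.
B and H now also ready, so the ready set is {B, E, H}; B has the earlier label → B.
Now E and H have their prerequisites met. E has the earlier label, so E next.
F now also ready, so the ready set is {F, H}; F has the earlier label → F.
That leaves H as the only ready step → H.
Ready: A and C. A has the earlier label → A.
Ready: C and G. C has the earlier label → C.
G needed A, B, E and H, now all done → G.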